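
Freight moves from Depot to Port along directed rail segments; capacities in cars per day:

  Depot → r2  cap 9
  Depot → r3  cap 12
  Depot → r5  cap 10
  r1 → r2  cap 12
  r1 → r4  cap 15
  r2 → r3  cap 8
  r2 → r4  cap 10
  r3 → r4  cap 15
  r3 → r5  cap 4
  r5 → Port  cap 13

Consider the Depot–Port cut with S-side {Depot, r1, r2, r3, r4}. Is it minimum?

Given cut capacity: 10 + 4 = 14.
Augment Depot→r5→Port: bottleneck 10, flow now 10.
Augment Depot→r3→r5→Port: bottleneck 3, flow now 13.
No augmenting path remains; maximum flow = 13.
In the residual graph, reachable from Depot: {Depot, r2, r3, r4, r5}.
Min-cut edges: r5→Port (13); capacity 13 = 13.
Cut capacity 14 exceeds the max flow 13, so it is not minimum.

No — its capacity is 14, but the minimum cut has capacity 13.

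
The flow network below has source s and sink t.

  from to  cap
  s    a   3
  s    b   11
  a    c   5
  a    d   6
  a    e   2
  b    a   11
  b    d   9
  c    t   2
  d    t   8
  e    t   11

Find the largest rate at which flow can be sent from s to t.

12

Augment s→a→c→t: bottleneck 2, flow now 2.
Augment s→a→d→t: bottleneck 1, flow now 3.
Augment s→b→d→t: bottleneck 7, flow now 10.
Augment s→b→a→e→t: bottleneck 2, flow now 12.
No augmenting path remains; maximum flow = 12.
In the residual graph, reachable from s: {s, a, b, c, d}.
Min-cut edges: a→e (2), c→t (2), d→t (8); capacity 2 + 2 + 8 = 12.
This cut is saturated, so no flow can exceed 12.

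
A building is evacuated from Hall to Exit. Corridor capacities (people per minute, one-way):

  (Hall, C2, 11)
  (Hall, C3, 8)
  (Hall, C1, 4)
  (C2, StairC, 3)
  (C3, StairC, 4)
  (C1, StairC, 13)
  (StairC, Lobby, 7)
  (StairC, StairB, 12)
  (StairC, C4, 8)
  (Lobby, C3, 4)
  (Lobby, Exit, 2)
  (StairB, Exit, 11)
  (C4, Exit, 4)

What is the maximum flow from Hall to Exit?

11

Augment Hall→C2→StairC→Lobby→Exit: bottleneck 2, flow now 2.
Augment Hall→C2→StairC→StairB→Exit: bottleneck 1, flow now 3.
Augment Hall→C3→StairC→StairB→Exit: bottleneck 4, flow now 7.
Augment Hall→C1→StairC→StairB→Exit: bottleneck 4, flow now 11.
No augmenting path remains; maximum flow = 11.
In the residual graph, reachable from Hall: {Hall, C2, C3}.
Min-cut edges: Hall→C1 (4), C2→StairC (3), C3→StairC (4); capacity 4 + 3 + 4 = 11.
This cut is saturated, so no flow can exceed 11.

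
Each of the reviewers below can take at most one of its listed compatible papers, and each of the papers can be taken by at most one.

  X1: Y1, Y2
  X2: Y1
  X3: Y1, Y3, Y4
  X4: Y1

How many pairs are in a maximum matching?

Unit-capacity flow: source→left, listed edges, right→sink; max matching = max flow.
Augmenting path X1→Y1 (+1); matched 1.
Augmenting path X3→Y3 (+1); matched 2.
Augmenting path X2→Y1→X1→Y2 (+1); matched 3.
No augmenting path remains; maximum matching = 3.
König certificate: {X1, X3, Y1} is a vertex cover of size 3 (every listed pair touches it), so no matching can be larger.

3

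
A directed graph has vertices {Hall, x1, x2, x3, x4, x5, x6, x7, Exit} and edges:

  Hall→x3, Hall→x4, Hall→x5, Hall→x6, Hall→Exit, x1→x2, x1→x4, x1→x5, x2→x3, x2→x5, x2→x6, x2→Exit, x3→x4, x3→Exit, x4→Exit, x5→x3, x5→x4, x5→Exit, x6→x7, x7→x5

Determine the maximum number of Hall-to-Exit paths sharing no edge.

Assign every edge capacity 1; by Menger, the answer equals the max flow.
Path Hall→Exit (+1); total 1.
Path Hall→x3→Exit (+1); total 2.
Path Hall→x4→Exit (+1); total 3.
Path Hall→x5→Exit (+1); total 4.
No residual Hall→Exit path; max flow = 4.
Certifying cut of size 4: {Hall→Exit, x3→Exit, x4→Exit, x5→Exit}.

4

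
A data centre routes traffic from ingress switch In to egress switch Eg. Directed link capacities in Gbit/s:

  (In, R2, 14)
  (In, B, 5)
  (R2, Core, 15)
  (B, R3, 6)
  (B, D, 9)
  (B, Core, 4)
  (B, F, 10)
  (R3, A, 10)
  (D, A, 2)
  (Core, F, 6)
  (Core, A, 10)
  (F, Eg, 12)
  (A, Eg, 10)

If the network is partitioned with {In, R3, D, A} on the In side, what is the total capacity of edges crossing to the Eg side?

29

Edges leaving {In, R3, D, A}: In→R2 (14), In→B (5), A→Eg (10).
Cut capacity = 14 + 5 + 10 = 29.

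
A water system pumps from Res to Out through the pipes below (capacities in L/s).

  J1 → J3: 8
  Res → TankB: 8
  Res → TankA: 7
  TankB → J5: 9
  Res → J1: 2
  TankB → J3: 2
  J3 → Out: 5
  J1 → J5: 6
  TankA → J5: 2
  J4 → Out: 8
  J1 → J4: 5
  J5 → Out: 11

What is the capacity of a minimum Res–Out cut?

12

Augment Res→TankB→J3→Out: bottleneck 2, flow now 2.
Augment Res→TankB→J5→Out: bottleneck 6, flow now 8.
Augment Res→TankA→J5→Out: bottleneck 2, flow now 10.
Augment Res→J1→J4→Out: bottleneck 2, flow now 12.
No augmenting path remains; maximum flow = 12.
By max-flow min-cut, the minimum cut capacity equals the max flow.
In the residual graph, reachable from Res: {Res, TankA}.
Min-cut edges: Res→TankB (8), Res→J1 (2), TankA→J5 (2); capacity 8 + 2 + 2 = 12.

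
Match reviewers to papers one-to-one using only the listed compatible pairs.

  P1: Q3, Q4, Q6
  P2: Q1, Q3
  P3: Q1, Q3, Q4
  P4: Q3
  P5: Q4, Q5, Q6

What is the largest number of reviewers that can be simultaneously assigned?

5

Unit-capacity flow: source→left, listed edges, right→sink; max matching = max flow.
Augmenting path P1→Q3 (+1); matched 1.
Augmenting path P2→Q1 (+1); matched 2.
Augmenting path P3→Q4 (+1); matched 3.
Augmenting path P5→Q5 (+1); matched 4.
Augmenting path P4→Q3→P1→Q6 (+1); matched 5.
No augmenting path remains; maximum matching = 5.
König certificate: {P1, P2, P3, P4, P5} is a vertex cover of size 5 (every listed pair touches it), so no matching can be larger.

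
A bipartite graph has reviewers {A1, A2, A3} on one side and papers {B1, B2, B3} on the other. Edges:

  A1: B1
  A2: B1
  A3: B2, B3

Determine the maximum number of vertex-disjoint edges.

Unit-capacity flow: source→left, listed edges, right→sink; max matching = max flow.
Augmenting path A1→B1 (+1); matched 1.
Augmenting path A3→B2 (+1); matched 2.
No augmenting path remains; maximum matching = 2.
König certificate: {A3, B1} is a vertex cover of size 2 (every listed pair touches it), so no matching can be larger.

2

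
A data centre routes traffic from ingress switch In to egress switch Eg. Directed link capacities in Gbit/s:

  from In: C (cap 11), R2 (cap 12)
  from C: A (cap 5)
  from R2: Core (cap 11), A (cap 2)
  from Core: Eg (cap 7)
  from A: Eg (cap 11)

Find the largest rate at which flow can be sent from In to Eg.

14

Augment In→C→A→Eg: bottleneck 5, flow now 5.
Augment In→R2→Core→Eg: bottleneck 7, flow now 12.
Augment In→R2→A→Eg: bottleneck 2, flow now 14.
No augmenting path remains; maximum flow = 14.
In the residual graph, reachable from In: {In, C, R2, Core}.
Min-cut edges: C→A (5), R2→A (2), Core→Eg (7); capacity 5 + 2 + 7 = 14.
This cut is saturated, so no flow can exceed 14.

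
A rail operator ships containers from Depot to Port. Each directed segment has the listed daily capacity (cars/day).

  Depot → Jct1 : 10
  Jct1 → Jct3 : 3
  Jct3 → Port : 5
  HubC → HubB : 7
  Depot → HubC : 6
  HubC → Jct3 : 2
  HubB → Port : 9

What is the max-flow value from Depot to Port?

9

Augment Depot→HubC→Jct3→Port: bottleneck 2, flow now 2.
Augment Depot→HubC→HubB→Port: bottleneck 4, flow now 6.
Augment Depot→Jct1→Jct3→Port: bottleneck 3, flow now 9.
No augmenting path remains; maximum flow = 9.
In the residual graph, reachable from Depot: {Depot, Jct1}.
Min-cut edges: Depot→HubC (6), Jct1→Jct3 (3); capacity 6 + 3 = 9.
This cut is saturated, so no flow can exceed 9.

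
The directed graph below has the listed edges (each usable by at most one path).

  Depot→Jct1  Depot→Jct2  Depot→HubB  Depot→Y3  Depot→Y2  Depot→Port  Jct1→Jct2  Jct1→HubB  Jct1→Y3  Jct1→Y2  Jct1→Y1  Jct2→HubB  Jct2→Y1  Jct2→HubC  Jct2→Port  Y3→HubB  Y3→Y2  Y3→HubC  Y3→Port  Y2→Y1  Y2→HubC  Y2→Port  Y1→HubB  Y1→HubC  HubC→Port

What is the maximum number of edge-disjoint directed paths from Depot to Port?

Assign every edge capacity 1; by Menger, the answer equals the max flow.
Path Depot→Port (+1); total 1.
Path Depot→Jct2→Port (+1); total 2.
Path Depot→Y3→Port (+1); total 3.
Path Depot→Y2→Port (+1); total 4.
Path Depot→Jct1→Jct2→HubC→Port (+1); total 5.
No residual Depot→Port path; max flow = 5.
Certifying cut of size 5: {Depot→Jct1, Depot→Jct2, Depot→Port, Depot→Y2, Depot→Y3}.

5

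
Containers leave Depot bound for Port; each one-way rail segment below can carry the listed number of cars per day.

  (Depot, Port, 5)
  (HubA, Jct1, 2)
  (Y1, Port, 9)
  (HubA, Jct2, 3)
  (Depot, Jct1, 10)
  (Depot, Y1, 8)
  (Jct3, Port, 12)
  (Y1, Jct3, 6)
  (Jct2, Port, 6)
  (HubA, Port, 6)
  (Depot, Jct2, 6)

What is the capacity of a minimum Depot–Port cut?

19

Augment Depot→Port: bottleneck 5, flow now 5.
Augment Depot→Y1→Port: bottleneck 8, flow now 13.
Augment Depot→Jct2→Port: bottleneck 6, flow now 19.
No augmenting path remains; maximum flow = 19.
By max-flow min-cut, the minimum cut capacity equals the max flow.
In the residual graph, reachable from Depot: {Depot, Jct1}.
Min-cut edges: Depot→Y1 (8), Depot→Jct2 (6), Depot→Port (5); capacity 8 + 6 + 5 = 19.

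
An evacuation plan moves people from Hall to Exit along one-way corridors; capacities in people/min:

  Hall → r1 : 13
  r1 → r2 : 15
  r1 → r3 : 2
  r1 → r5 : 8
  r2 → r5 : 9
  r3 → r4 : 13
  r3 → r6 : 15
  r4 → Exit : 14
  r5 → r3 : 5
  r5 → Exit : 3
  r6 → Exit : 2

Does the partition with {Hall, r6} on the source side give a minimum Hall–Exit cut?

Given cut capacity: 13 + 2 = 15.
Augment Hall→r1→r5→Exit: bottleneck 3, flow now 3.
Augment Hall→r1→r3→r4→Exit: bottleneck 2, flow now 5.
Augment Hall→r1→r5→r3→r4→Exit: bottleneck 5, flow now 10.
No augmenting path remains; maximum flow = 10.
In the residual graph, reachable from Hall: {Hall, r1, r2, r5}.
Min-cut edges: r1→r3 (2), r5→r3 (5), r5→Exit (3); capacity 2 + 5 + 3 = 10.
Cut capacity 15 exceeds the max flow 10, so it is not minimum.

No — its capacity is 15, but the minimum cut has capacity 10.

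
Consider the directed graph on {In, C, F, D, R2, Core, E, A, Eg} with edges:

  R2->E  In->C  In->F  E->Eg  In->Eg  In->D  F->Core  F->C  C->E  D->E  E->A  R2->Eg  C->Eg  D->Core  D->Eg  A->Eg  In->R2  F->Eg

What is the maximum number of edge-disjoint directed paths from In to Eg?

Assign every edge capacity 1; by Menger, the answer equals the max flow.
Path In→Eg (+1); total 1.
Path In→C→Eg (+1); total 2.
Path In→F→Eg (+1); total 3.
Path In→D→Eg (+1); total 4.
Path In→R2→Eg (+1); total 5.
No residual In→Eg path; max flow = 5.
Certifying cut of size 5: {In→C, In→D, In→Eg, In→F, In→R2}.

5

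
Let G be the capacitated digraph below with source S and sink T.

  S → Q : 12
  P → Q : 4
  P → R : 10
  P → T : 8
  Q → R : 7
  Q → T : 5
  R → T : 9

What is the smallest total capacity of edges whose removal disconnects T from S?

12

Augment S→Q→T: bottleneck 5, flow now 5.
Augment S→Q→R→T: bottleneck 7, flow now 12.
No augmenting path remains; maximum flow = 12.
By max-flow min-cut, the minimum cut capacity equals the max flow.
In the residual graph, reachable from S: {S}.
Min-cut edges: S→Q (12); capacity 12 = 12.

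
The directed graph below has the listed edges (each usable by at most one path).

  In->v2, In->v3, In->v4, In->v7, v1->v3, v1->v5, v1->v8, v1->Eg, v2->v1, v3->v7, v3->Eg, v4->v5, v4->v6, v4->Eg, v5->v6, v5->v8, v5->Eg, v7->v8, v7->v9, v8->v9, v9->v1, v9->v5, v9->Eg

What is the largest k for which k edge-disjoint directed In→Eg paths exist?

Assign every edge capacity 1; by Menger, the answer equals the max flow.
Path In→v3→Eg (+1); total 1.
Path In→v4→Eg (+1); total 2.
Path In→v2→v1→Eg (+1); total 3.
Path In→v7→v9→Eg (+1); total 4.
No residual In→Eg path; max flow = 4.
Certifying cut of size 4: {In→v2, In→v3, In→v4, In→v7}.

4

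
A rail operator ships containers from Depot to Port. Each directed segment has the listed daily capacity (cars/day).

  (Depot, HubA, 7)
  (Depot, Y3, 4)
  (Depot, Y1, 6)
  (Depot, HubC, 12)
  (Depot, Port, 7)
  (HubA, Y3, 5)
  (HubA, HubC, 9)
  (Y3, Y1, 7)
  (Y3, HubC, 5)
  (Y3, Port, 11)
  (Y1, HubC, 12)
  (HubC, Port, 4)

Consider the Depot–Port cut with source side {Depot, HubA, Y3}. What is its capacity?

Edges leaving {Depot, HubA, Y3}: Depot→Y1 (6), Depot→HubC (12), Depot→Port (7), HubA→HubC (9), Y3→Y1 (7), Y3→HubC (5), Y3→Port (11).
Cut capacity = 6 + 12 + 7 + 9 + 7 + 5 + 11 = 57.

57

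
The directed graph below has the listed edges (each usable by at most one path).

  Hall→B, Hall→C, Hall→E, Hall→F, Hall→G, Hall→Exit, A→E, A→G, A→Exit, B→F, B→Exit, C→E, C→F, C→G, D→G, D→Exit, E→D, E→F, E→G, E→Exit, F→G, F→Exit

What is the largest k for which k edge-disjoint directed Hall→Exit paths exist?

Assign every edge capacity 1; by Menger, the answer equals the max flow.
Path Hall→Exit (+1); total 1.
Path Hall→B→Exit (+1); total 2.
Path Hall→E→Exit (+1); total 3.
Path Hall→F→Exit (+1); total 4.
Path Hall→C→E→D→Exit (+1); total 5.
No residual Hall→Exit path; max flow = 5.
Certifying cut of size 5: {Hall→B, Hall→C, Hall→E, Hall→Exit, Hall→F}.

5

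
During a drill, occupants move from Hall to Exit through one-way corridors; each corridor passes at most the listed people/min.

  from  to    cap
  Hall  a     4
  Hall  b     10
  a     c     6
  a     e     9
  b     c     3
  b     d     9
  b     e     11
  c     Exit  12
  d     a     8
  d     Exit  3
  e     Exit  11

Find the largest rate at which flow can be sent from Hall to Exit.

14

Augment Hall→a→c→Exit: bottleneck 4, flow now 4.
Augment Hall→b→c→Exit: bottleneck 3, flow now 7.
Augment Hall→b→d→Exit: bottleneck 3, flow now 10.
Augment Hall→b→e→Exit: bottleneck 4, flow now 14.
No augmenting path remains; maximum flow = 14.
In the residual graph, reachable from Hall: {Hall}.
Min-cut edges: Hall→a (4), Hall→b (10); capacity 4 + 10 = 14.
This cut is saturated, so no flow can exceed 14.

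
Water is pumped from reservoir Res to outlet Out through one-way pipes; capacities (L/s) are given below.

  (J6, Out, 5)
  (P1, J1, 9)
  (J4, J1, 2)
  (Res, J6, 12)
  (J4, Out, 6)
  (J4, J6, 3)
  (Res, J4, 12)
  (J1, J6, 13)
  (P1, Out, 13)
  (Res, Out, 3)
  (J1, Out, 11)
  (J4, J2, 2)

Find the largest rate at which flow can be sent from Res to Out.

Augment Res→Out: bottleneck 3, flow now 3.
Augment Res→J4→Out: bottleneck 6, flow now 9.
Augment Res→J6→Out: bottleneck 5, flow now 14.
Augment Res→J4→J1→Out: bottleneck 2, flow now 16.
No augmenting path remains; maximum flow = 16.
In the residual graph, reachable from Res: {Res, J4, J2, J6}.
Min-cut edges: Res→Out (3), J4→J1 (2), J4→Out (6), J6→Out (5); capacity 3 + 2 + 6 + 5 = 16.
This cut is saturated, so no flow can exceed 16.

16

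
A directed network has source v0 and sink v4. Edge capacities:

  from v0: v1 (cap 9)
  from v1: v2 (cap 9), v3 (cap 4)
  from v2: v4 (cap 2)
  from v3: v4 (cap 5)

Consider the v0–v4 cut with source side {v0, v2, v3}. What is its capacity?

16

Edges leaving {v0, v2, v3}: v0→v1 (9), v2→v4 (2), v3→v4 (5).
Cut capacity = 9 + 2 + 5 = 16.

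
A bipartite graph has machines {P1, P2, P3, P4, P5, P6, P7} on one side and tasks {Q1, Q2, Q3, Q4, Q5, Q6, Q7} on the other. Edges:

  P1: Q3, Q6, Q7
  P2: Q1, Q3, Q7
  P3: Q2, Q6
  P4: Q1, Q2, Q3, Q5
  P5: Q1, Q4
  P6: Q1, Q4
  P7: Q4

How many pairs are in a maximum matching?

Unit-capacity flow: source→left, listed edges, right→sink; max matching = max flow.
Augmenting path P1→Q3 (+1); matched 1.
Augmenting path P2→Q1 (+1); matched 2.
Augmenting path P3→Q2 (+1); matched 3.
Augmenting path P4→Q5 (+1); matched 4.
Augmenting path P5→Q4 (+1); matched 5.
Augmenting path P6→Q1→P2→Q7 (+1); matched 6.
No augmenting path remains; maximum matching = 6.
König certificate: {P1, P2, P3, P4, Q1, Q4} is a vertex cover of size 6 (every listed pair touches it), so no matching can be larger.

6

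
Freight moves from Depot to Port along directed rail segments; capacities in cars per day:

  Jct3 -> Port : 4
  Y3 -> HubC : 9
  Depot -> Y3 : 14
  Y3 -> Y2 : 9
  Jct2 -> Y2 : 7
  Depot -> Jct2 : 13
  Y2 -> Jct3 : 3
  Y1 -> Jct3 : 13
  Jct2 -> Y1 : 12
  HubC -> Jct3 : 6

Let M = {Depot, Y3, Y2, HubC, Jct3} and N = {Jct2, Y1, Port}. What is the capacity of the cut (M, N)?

Edges leaving {Depot, Y3, Y2, HubC, Jct3}: Depot→Jct2 (13), Jct3→Port (4).
Cut capacity = 13 + 4 = 17.

17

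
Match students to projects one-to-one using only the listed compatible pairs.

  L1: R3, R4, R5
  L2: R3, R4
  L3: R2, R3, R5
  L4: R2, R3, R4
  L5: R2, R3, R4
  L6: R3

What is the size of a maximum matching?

4

Unit-capacity flow: source→left, listed edges, right→sink; max matching = max flow.
Augmenting path L1→R3 (+1); matched 1.
Augmenting path L2→R4 (+1); matched 2.
Augmenting path L3→R2 (+1); matched 3.
Augmenting path L4→R2→L3→R5 (+1); matched 4.
No augmenting path remains; maximum matching = 4.
König certificate: {R2, R3, R4, R5} is a vertex cover of size 4 (every listed pair touches it), so no matching can be larger.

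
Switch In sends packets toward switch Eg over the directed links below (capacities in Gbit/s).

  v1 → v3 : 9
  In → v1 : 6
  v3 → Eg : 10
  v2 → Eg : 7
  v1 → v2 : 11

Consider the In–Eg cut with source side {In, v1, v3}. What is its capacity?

21

Edges leaving {In, v1, v3}: v1→v2 (11), v3→Eg (10).
Cut capacity = 11 + 10 = 21.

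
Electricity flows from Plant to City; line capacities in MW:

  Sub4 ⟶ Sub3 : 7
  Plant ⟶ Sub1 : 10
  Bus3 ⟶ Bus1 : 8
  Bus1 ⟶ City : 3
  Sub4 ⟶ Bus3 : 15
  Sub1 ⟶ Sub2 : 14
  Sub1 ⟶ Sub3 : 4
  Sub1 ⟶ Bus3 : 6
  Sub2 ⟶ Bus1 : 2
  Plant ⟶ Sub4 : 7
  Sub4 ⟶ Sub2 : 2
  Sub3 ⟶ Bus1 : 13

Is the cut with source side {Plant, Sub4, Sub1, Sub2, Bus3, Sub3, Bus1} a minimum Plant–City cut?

Given cut capacity: 3 = 3.
Augment Plant→Sub4→Sub2→Bus1→City: bottleneck 2, flow now 2.
Augment Plant→Sub4→Bus3→Bus1→City: bottleneck 1, flow now 3.
No augmenting path remains; maximum flow = 3.
Cut capacity 3 equals the max flow, so it is a minimum cut.

Yes — it is a minimum cut (capacity 3).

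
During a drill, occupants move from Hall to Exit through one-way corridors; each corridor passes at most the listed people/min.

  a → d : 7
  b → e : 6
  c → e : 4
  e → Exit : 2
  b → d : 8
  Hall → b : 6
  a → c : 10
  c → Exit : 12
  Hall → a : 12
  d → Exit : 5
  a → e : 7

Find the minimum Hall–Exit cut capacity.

17

Augment Hall→a→c→Exit: bottleneck 10, flow now 10.
Augment Hall→a→d→Exit: bottleneck 2, flow now 12.
Augment Hall→b→d→Exit: bottleneck 3, flow now 15.
Augment Hall→b→e→Exit: bottleneck 2, flow now 17.
No augmenting path remains; maximum flow = 17.
By max-flow min-cut, the minimum cut capacity equals the max flow.
In the residual graph, reachable from Hall: {Hall, a, b, d, e}.
Min-cut edges: a→c (10), d→Exit (5), e→Exit (2); capacity 10 + 5 + 2 = 17.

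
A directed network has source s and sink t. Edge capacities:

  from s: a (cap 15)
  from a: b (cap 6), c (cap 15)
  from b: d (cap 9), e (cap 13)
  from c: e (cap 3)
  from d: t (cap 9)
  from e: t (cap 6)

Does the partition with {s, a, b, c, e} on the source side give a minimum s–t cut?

No — its capacity is 15, but the minimum cut has capacity 9.

Given cut capacity: 9 + 6 = 15.
Augment s→a→b→d→t: bottleneck 6, flow now 6.
Augment s→a→c→e→t: bottleneck 3, flow now 9.
No augmenting path remains; maximum flow = 9.
In the residual graph, reachable from s: {s, a, c}.
Min-cut edges: a→b (6), c→e (3); capacity 6 + 3 = 9.
Cut capacity 15 exceeds the max flow 9, so it is not minimum.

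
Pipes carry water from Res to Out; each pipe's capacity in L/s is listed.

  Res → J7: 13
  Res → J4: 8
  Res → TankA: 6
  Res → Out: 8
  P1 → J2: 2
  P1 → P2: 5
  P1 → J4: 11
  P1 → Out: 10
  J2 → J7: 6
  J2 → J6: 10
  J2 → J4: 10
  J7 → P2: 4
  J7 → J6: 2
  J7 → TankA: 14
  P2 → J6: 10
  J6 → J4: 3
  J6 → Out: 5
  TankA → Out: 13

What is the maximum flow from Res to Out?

Augment Res→Out: bottleneck 8, flow now 8.
Augment Res→TankA→Out: bottleneck 6, flow now 14.
Augment Res→J7→J6→Out: bottleneck 2, flow now 16.
Augment Res→J7→TankA→Out: bottleneck 7, flow now 23.
Augment Res→J7→P2→J6→Out: bottleneck 3, flow now 26.
No augmenting path remains; maximum flow = 26.
In the residual graph, reachable from Res: {Res, J7, P2, J6, J4, TankA}.
Min-cut edges: Res→Out (8), J6→Out (5), TankA→Out (13); capacity 8 + 5 + 13 = 26.
This cut is saturated, so no flow can exceed 26.

26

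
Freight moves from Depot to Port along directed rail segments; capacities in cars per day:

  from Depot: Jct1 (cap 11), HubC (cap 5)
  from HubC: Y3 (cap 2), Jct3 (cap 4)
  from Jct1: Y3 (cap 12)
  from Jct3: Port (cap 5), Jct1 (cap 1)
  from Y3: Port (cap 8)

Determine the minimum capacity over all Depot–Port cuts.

Augment Depot→HubC→Jct3→Port: bottleneck 4, flow now 4.
Augment Depot→HubC→Y3→Port: bottleneck 1, flow now 5.
Augment Depot→Jct1→Y3→Port: bottleneck 7, flow now 12.
No augmenting path remains; maximum flow = 12.
By max-flow min-cut, the minimum cut capacity equals the max flow.
In the residual graph, reachable from Depot: {Depot, HubC, Jct1, Y3}.
Min-cut edges: HubC→Jct3 (4), Y3→Port (8); capacity 4 + 8 = 12.

12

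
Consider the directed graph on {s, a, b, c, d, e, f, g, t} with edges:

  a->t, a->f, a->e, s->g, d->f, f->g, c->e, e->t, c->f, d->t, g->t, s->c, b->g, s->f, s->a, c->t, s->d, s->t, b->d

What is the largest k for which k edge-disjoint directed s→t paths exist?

5

Assign every edge capacity 1; by Menger, the answer equals the max flow.
Path s→t (+1); total 1.
Path s→a→t (+1); total 2.
Path s→c→t (+1); total 3.
Path s→d→t (+1); total 4.
Path s→g→t (+1); total 5.
No residual s→t path; max flow = 5.
Certifying cut of size 5: {g→t, s→a, s→c, s→d, s→t}.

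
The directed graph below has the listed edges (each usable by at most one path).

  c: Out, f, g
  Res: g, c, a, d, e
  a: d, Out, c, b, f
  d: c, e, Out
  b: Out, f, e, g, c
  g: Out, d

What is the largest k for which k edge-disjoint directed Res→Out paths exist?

4

Assign every edge capacity 1; by Menger, the answer equals the max flow.
Path Res→a→Out (+1); total 1.
Path Res→c→Out (+1); total 2.
Path Res→d→Out (+1); total 3.
Path Res→g→Out (+1); total 4.
No residual Res→Out path; max flow = 4.
Certifying cut of size 4: {Res→a, Res→c, Res→d, Res→g}.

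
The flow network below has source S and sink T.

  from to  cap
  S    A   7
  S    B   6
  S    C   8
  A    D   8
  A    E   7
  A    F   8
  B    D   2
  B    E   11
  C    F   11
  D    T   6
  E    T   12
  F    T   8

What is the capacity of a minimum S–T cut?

21

Augment S→A→D→T: bottleneck 6, flow now 6.
Augment S→A→E→T: bottleneck 1, flow now 7.
Augment S→B→E→T: bottleneck 6, flow now 13.
Augment S→C→F→T: bottleneck 8, flow now 21.
No augmenting path remains; maximum flow = 21.
By max-flow min-cut, the minimum cut capacity equals the max flow.
In the residual graph, reachable from S: {S}.
Min-cut edges: S→A (7), S→B (6), S→C (8); capacity 7 + 6 + 8 = 21.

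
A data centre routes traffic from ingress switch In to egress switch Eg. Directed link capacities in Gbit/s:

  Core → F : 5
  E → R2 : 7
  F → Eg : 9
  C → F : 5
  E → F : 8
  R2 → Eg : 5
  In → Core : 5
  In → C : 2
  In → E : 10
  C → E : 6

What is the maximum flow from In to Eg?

Augment In→C→F→Eg: bottleneck 2, flow now 2.
Augment In→Core→F→Eg: bottleneck 5, flow now 7.
Augment In→E→F→Eg: bottleneck 2, flow now 9.
Augment In→E→R2→Eg: bottleneck 5, flow now 14.
No augmenting path remains; maximum flow = 14.
In the residual graph, reachable from In: {In, C, Core, E, F, R2}.
Min-cut edges: F→Eg (9), R2→Eg (5); capacity 9 + 5 = 14.
This cut is saturated, so no flow can exceed 14.

14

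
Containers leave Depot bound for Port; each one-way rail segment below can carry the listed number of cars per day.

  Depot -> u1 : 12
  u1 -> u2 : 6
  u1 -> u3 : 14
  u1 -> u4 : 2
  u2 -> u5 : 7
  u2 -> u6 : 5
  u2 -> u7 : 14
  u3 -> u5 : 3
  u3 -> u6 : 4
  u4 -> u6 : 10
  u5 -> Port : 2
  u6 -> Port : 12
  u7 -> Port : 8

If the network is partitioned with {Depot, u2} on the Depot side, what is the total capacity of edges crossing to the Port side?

Edges leaving {Depot, u2}: Depot→u1 (12), u2→u5 (7), u2→u6 (5), u2→u7 (14).
Cut capacity = 12 + 7 + 5 + 14 = 38.

38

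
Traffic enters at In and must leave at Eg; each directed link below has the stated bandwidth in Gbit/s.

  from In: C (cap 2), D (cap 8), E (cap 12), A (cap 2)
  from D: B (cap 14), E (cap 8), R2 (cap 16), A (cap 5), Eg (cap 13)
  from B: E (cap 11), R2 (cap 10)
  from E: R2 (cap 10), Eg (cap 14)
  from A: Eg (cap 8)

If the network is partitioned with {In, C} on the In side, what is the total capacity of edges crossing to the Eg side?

Edges leaving {In, C}: In→D (8), In→E (12), In→A (2).
Cut capacity = 8 + 12 + 2 = 22.

22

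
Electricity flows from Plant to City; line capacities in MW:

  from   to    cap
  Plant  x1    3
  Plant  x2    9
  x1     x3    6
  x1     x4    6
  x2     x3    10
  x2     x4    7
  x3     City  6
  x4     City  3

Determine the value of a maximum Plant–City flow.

Augment Plant→x1→x3→City: bottleneck 3, flow now 3.
Augment Plant→x2→x3→City: bottleneck 3, flow now 6.
Augment Plant→x2→x4→City: bottleneck 3, flow now 9.
No augmenting path remains; maximum flow = 9.
In the residual graph, reachable from Plant: {Plant, x1, x2, x3, x4}.
Min-cut edges: x3→City (6), x4→City (3); capacity 6 + 3 = 9.
This cut is saturated, so no flow can exceed 9.

9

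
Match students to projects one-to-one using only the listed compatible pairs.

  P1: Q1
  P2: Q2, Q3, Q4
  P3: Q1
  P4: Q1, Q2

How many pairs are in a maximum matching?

3

Unit-capacity flow: source→left, listed edges, right→sink; max matching = max flow.
Augmenting path P1→Q1 (+1); matched 1.
Augmenting path P2→Q2 (+1); matched 2.
Augmenting path P4→Q2→P2→Q3 (+1); matched 3.
No augmenting path remains; maximum matching = 3.
König certificate: {P2, P4, Q1} is a vertex cover of size 3 (every listed pair touches it), so no matching can be larger.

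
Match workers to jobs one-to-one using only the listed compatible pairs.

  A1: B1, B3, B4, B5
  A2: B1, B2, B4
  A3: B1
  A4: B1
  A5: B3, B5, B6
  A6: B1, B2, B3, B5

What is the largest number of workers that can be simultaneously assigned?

Unit-capacity flow: source→left, listed edges, right→sink; max matching = max flow.
Augmenting path A1→B1 (+1); matched 1.
Augmenting path A2→B2 (+1); matched 2.
Augmenting path A5→B3 (+1); matched 3.
Augmenting path A6→B5 (+1); matched 4.
Augmenting path A3→B1→A1→B4 (+1); matched 5.
No augmenting path remains; maximum matching = 5.
König certificate: {A1, A2, A5, A6, B1} is a vertex cover of size 5 (every listed pair touches it), so no matching can be larger.

5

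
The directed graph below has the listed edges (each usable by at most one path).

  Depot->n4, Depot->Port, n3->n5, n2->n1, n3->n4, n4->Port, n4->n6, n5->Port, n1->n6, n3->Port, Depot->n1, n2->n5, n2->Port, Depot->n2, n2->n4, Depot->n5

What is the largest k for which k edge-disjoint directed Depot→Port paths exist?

Assign every edge capacity 1; by Menger, the answer equals the max flow.
Path Depot→Port (+1); total 1.
Path Depot→n2→Port (+1); total 2.
Path Depot→n4→Port (+1); total 3.
Path Depot→n5→Port (+1); total 4.
No residual Depot→Port path; max flow = 4.
Certifying cut of size 4: {Depot→Port, Depot→n2, Depot→n4, Depot→n5}.

4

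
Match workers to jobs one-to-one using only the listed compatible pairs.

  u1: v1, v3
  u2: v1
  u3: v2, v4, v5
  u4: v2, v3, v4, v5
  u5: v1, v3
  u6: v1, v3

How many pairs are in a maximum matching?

4

Unit-capacity flow: source→left, listed edges, right→sink; max matching = max flow.
Augmenting path u1→v1 (+1); matched 1.
Augmenting path u3→v2 (+1); matched 2.
Augmenting path u4→v3 (+1); matched 3.
Augmenting path u5→v3→u4→v4 (+1); matched 4.
No augmenting path remains; maximum matching = 4.
König certificate: {u3, u4, v1, v3} is a vertex cover of size 4 (every listed pair touches it), so no matching can be larger.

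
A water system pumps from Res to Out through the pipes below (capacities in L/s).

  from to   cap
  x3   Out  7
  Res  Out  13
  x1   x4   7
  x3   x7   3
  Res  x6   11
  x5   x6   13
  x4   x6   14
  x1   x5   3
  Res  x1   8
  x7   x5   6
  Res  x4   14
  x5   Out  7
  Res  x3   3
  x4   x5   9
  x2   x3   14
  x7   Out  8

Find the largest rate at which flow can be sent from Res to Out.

Augment Res→Out: bottleneck 13, flow now 13.
Augment Res→x3→Out: bottleneck 3, flow now 16.
Augment Res→x1→x5→Out: bottleneck 3, flow now 19.
Augment Res→x4→x5→Out: bottleneck 4, flow now 23.
No augmenting path remains; maximum flow = 23.
In the residual graph, reachable from Res: {Res, x1, x4, x5, x6}.
Min-cut edges: Res→x3 (3), Res→Out (13), x5→Out (7); capacity 3 + 13 + 7 = 23.
This cut is saturated, so no flow can exceed 23.

23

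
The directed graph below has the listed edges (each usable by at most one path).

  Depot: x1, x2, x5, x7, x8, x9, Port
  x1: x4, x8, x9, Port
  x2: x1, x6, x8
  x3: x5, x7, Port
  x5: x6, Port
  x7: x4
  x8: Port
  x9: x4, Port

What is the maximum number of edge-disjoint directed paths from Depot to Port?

Assign every edge capacity 1; by Menger, the answer equals the max flow.
Path Depot→Port (+1); total 1.
Path Depot→x1→Port (+1); total 2.
Path Depot→x5→Port (+1); total 3.
Path Depot→x8→Port (+1); total 4.
Path Depot→x9→Port (+1); total 5.
No residual Depot→Port path; max flow = 5.
Certifying cut of size 5: {Depot→Port, Depot→x5, x1→Port, x8→Port, x9→Port}.

5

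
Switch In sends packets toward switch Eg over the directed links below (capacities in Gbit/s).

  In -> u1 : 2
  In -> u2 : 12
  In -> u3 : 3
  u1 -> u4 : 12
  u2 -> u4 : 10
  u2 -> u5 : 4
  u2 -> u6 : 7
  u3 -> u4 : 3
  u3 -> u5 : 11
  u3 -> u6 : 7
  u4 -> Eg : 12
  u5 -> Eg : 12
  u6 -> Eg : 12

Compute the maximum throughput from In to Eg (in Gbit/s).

Augment In→u1→u4→Eg: bottleneck 2, flow now 2.
Augment In→u2→u4→Eg: bottleneck 10, flow now 12.
Augment In→u2→u5→Eg: bottleneck 2, flow now 14.
Augment In→u3→u5→Eg: bottleneck 3, flow now 17.
No augmenting path remains; maximum flow = 17.
In the residual graph, reachable from In: {In}.
Min-cut edges: In→u1 (2), In→u2 (12), In→u3 (3); capacity 2 + 12 + 3 = 17.
This cut is saturated, so no flow can exceed 17.

17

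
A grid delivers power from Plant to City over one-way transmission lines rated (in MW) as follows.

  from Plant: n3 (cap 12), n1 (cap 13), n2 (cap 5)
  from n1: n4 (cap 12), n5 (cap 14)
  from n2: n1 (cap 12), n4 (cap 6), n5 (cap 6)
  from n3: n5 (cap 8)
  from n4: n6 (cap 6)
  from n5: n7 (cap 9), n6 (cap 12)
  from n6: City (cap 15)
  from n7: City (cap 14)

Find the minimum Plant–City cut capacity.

24

Augment Plant→n1→n4→n6→City: bottleneck 6, flow now 6.
Augment Plant→n1→n5→n6→City: bottleneck 7, flow now 13.
Augment Plant→n2→n5→n6→City: bottleneck 2, flow now 15.
Augment Plant→n2→n5→n7→City: bottleneck 3, flow now 18.
Augment Plant→n3→n5→n7→City: bottleneck 6, flow now 24.
No augmenting path remains; maximum flow = 24.
By max-flow min-cut, the minimum cut capacity equals the max flow.
In the residual graph, reachable from Plant: {Plant, n1, n2, n3, n4, n5, n6}.
Min-cut edges: n5→n7 (9), n6→City (15); capacity 9 + 15 = 24.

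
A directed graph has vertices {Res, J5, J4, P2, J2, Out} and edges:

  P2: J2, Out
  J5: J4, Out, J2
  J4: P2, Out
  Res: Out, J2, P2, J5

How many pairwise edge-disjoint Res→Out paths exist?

3

Assign every edge capacity 1; by Menger, the answer equals the max flow.
Path Res→Out (+1); total 1.
Path Res→J5→Out (+1); total 2.
Path Res→P2→Out (+1); total 3.
No residual Res→Out path; max flow = 3.
Certifying cut of size 3: {Res→J5, Res→Out, Res→P2}.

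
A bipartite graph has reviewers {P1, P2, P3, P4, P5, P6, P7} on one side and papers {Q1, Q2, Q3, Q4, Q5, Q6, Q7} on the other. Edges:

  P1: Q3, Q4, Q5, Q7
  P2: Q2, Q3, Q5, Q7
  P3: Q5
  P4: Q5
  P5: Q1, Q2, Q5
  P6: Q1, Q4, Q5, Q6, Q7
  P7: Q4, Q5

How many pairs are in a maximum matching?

Unit-capacity flow: source→left, listed edges, right→sink; max matching = max flow.
Augmenting path P1→Q3 (+1); matched 1.
Augmenting path P2→Q2 (+1); matched 2.
Augmenting path P3→Q5 (+1); matched 3.
Augmenting path P5→Q1 (+1); matched 4.
Augmenting path P6→Q4 (+1); matched 5.
Augmenting path P7→Q4→P6→Q6 (+1); matched 6.
No augmenting path remains; maximum matching = 6.
König certificate: {P1, P2, P5, P6, P7, Q5} is a vertex cover of size 6 (every listed pair touches it), so no matching can be larger.

6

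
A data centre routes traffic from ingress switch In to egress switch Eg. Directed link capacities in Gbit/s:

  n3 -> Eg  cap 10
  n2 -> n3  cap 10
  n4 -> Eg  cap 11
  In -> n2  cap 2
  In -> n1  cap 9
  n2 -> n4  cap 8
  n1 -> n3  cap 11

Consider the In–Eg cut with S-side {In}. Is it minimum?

Given cut capacity: 9 + 2 = 11.
Augment In→n1→n3→Eg: bottleneck 9, flow now 9.
Augment In→n2→n3→Eg: bottleneck 1, flow now 10.
Augment In→n2→n4→Eg: bottleneck 1, flow now 11.
No augmenting path remains; maximum flow = 11.
Cut capacity 11 equals the max flow, so it is a minimum cut.

Yes — it is a minimum cut (capacity 11).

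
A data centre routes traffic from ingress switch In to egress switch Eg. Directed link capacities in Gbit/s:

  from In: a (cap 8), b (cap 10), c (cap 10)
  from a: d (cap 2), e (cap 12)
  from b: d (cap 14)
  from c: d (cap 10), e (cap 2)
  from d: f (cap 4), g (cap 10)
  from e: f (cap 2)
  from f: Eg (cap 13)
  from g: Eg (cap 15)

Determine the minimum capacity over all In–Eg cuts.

16

Augment In→a→d→f→Eg: bottleneck 2, flow now 2.
Augment In→a→e→f→Eg: bottleneck 2, flow now 4.
Augment In→b→d→f→Eg: bottleneck 2, flow now 6.
Augment In→b→d→g→Eg: bottleneck 8, flow now 14.
Augment In→c→d→g→Eg: bottleneck 2, flow now 16.
No augmenting path remains; maximum flow = 16.
By max-flow min-cut, the minimum cut capacity equals the max flow.
In the residual graph, reachable from In: {In, a, b, c, d, e}.
Min-cut edges: d→f (4), d→g (10), e→f (2); capacity 4 + 10 + 2 = 16.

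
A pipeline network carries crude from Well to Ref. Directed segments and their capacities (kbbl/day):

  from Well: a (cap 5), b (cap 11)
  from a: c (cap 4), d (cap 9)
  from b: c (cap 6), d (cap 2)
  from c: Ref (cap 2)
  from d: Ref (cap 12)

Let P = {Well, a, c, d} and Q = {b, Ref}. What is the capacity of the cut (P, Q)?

Edges leaving {Well, a, c, d}: Well→b (11), c→Ref (2), d→Ref (12).
Cut capacity = 11 + 2 + 12 = 25.

25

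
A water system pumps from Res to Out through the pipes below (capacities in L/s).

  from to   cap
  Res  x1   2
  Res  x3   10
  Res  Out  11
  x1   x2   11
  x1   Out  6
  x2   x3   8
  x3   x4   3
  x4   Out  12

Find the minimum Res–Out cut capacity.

Augment Res→Out: bottleneck 11, flow now 11.
Augment Res→x1→Out: bottleneck 2, flow now 13.
Augment Res→x3→x4→Out: bottleneck 3, flow now 16.
No augmenting path remains; maximum flow = 16.
By max-flow min-cut, the minimum cut capacity equals the max flow.
In the residual graph, reachable from Res: {Res, x3}.
Min-cut edges: Res→x1 (2), Res→Out (11), x3→x4 (3); capacity 2 + 11 + 3 = 16.

16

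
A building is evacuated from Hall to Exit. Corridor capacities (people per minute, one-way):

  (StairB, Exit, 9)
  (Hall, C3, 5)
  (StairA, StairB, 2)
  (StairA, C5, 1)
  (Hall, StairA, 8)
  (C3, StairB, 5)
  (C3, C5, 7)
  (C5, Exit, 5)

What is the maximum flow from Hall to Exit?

Augment Hall→StairA→StairB→Exit: bottleneck 2, flow now 2.
Augment Hall→StairA→C5→Exit: bottleneck 1, flow now 3.
Augment Hall→C3→StairB→Exit: bottleneck 5, flow now 8.
No augmenting path remains; maximum flow = 8.
In the residual graph, reachable from Hall: {Hall, StairA}.
Min-cut edges: Hall→C3 (5), StairA→StairB (2), StairA→C5 (1); capacity 5 + 2 + 1 = 8.
This cut is saturated, so no flow can exceed 8.

8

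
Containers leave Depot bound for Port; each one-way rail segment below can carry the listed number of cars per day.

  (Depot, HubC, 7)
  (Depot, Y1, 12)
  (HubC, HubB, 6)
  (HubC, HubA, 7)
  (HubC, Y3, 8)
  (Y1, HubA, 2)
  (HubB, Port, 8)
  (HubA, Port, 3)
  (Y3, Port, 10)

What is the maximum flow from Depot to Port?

Augment Depot→HubC→HubB→Port: bottleneck 6, flow now 6.
Augment Depot→HubC→HubA→Port: bottleneck 1, flow now 7.
Augment Depot→Y1→HubA→Port: bottleneck 2, flow now 9.
No augmenting path remains; maximum flow = 9.
In the residual graph, reachable from Depot: {Depot, Y1}.
Min-cut edges: Depot→HubC (7), Y1→HubA (2); capacity 7 + 2 = 9.
This cut is saturated, so no flow can exceed 9.

9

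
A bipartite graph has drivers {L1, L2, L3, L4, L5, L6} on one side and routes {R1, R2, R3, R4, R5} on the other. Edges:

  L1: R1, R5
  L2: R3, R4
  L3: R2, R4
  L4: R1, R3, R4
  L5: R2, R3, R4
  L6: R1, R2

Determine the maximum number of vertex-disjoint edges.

Unit-capacity flow: source→left, listed edges, right→sink; max matching = max flow.
Augmenting path L1→R1 (+1); matched 1.
Augmenting path L2→R3 (+1); matched 2.
Augmenting path L3→R2 (+1); matched 3.
Augmenting path L4→R4 (+1); matched 4.
Augmenting path L6→R1→L1→R5 (+1); matched 5.
No augmenting path remains; maximum matching = 5.
König certificate: {L1, R1, R2, R3, R4} is a vertex cover of size 5 (every listed pair touches it), so no matching can be larger.

5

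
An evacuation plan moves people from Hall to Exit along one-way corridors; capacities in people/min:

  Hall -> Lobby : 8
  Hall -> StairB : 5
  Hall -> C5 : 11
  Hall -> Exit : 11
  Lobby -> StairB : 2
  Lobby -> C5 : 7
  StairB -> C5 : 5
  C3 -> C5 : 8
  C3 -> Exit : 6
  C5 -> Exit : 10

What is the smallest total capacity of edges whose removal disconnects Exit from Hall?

Augment Hall→Exit: bottleneck 11, flow now 11.
Augment Hall→C5→Exit: bottleneck 10, flow now 21.
No augmenting path remains; maximum flow = 21.
By max-flow min-cut, the minimum cut capacity equals the max flow.
In the residual graph, reachable from Hall: {Hall, Lobby, StairB, C5}.
Min-cut edges: Hall→Exit (11), C5→Exit (10); capacity 11 + 10 = 21.

21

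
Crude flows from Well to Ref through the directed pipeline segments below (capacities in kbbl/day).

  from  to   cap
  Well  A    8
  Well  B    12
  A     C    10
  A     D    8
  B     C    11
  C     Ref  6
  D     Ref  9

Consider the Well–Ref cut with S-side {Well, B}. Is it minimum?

No — its capacity is 19, but the minimum cut has capacity 14.

Given cut capacity: 8 + 11 = 19.
Augment Well→A→C→Ref: bottleneck 6, flow now 6.
Augment Well→A→D→Ref: bottleneck 2, flow now 8.
Augment Well→B→C→A→D→Ref: bottleneck 6, flow now 14. (uses reverse residual edge)
No augmenting path remains; maximum flow = 14.
In the residual graph, reachable from Well: {Well, B, C}.
Min-cut edges: Well→A (8), C→Ref (6); capacity 8 + 6 = 14.
Cut capacity 19 exceeds the max flow 14, so it is not minimum.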